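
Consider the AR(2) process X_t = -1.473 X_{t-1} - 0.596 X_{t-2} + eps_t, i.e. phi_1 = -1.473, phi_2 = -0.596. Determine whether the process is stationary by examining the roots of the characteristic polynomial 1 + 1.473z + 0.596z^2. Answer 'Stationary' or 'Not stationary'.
\text{Stationary}

The AR(p) characteristic polynomial is P(z) = 1 + 1.473z + 0.596z^2.
Stationarity requires all roots to lie outside the unit circle, i.e. |z| > 1 for every root.
Set 1 + (1.473) z + (0.596) z^2 = 0, i.e. a z^2 + b z + c = 0 with a = 0.596, b = 1.473, c = 1.
Discriminant D = b^2 - 4ac = (1.473)^2 - 4*(0.596)*1 = 2.169729 - (2.384) = -0.214271.
D < 0, so the roots are the complex-conjugate pair z = (-b +/- i sqrt(-D)) / (2a) = -1.2357 +/- 0.3883i.
For a conjugate pair |z|^2 = z * conj(z) = (product of roots) = c/a = 1/(0.596) = 1.677852, so |z| = sqrt(1.677852) = 1.2953 for both roots.
Moduli of all roots: 1.2953, 1.2953.
All moduli strictly greater than 1? Yes.
Verdict: Stationary.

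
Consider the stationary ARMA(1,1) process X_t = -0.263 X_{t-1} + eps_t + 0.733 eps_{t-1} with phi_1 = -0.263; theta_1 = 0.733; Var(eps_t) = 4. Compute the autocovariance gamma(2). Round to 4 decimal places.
\gamma(2) = -0.4288

Multiply the model equation by X_{t-k} and take expectations. With theta_0 = psi_0 = 1 and psi_j the MA(infinity) weights, this gives
  gamma(k) - sum_i phi_i gamma(k-i) = c_k,
  c_k = sigma^2 * sum_{j=k..q} theta_j psi_{j-k}   (c_k = 0 for k > q),
using gamma(-m) = gamma(m).
psi-weights needed (psi_j = theta_j + sum_i phi_i psi_{j-i}):
  psi_1 = theta_1 + phi_1 = 0.733 + (-0.263) = 0.47
Right-hand sides:
  c_0 = sigma^2 (1 + theta_1 psi_1) = 4 * (1 + (0.733)(0.47)) = 4 * 1.34451 = 5.37804
  c_1 = sigma^2 theta_1 = 4 * (0.733) = 2.932
  c_2 = 0
Equations for k = 0 and k = 1 (AR order 1):
  gamma(0) = phi_1 gamma(1) + c_0
  gamma(1) = phi_1 gamma(0) + c_1
Substituting the second into the first: gamma(0) (1 - phi_1^2) = c_0 + phi_1 c_1, so
  gamma(0) = (c_0 + phi_1 c_1) / (1 - phi_1^2) = (5.37804 + (-0.263)(2.932)) / (1 - (-0.263)^2) = 4.606924 / 0.930831 = 4.949259.
  gamma(1) = phi_1 gamma(0) + c_1 = (-0.263)(4.949259) + (2.932) = 1.630345.
For k = 2 (> q): gamma(2) = phi_1 gamma(1) = (-0.263)(1.630345) = -0.428781.
Therefore gamma(2) = -0.4288 (to 4 decimal places).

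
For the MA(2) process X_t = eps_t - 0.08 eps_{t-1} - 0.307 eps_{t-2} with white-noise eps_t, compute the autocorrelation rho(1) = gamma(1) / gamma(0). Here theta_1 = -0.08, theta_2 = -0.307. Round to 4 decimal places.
\rho(1) = -0.0504

For an MA(q) process with theta_0 = 1, the autocovariance is
  gamma(k) = sigma^2 * sum_{i=0..q-k} theta_i * theta_{i+k},
and rho(k) = gamma(k) / gamma(0). Sigma^2 cancels.
  numerator   = (1)*(-0.08) + (-0.08)*(-0.307) = -0.05544.
  denominator = (1)^2 + (-0.08)^2 + (-0.307)^2 = 1.100649.
  rho(1) = -0.05544 / 1.100649 = -0.0504.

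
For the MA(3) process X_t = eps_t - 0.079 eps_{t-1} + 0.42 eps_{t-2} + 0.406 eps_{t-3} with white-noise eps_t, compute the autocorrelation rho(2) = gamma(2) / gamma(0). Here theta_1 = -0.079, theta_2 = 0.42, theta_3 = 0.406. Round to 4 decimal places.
\rho(2) = 0.2879

For an MA(q) process with theta_0 = 1, the autocovariance is
  gamma(k) = sigma^2 * sum_{i=0..q-k} theta_i * theta_{i+k},
and rho(k) = gamma(k) / gamma(0). Sigma^2 cancels.
  numerator   = (1)*(0.42) + (-0.079)*(0.406) = 0.387926.
  denominator = (1)^2 + (-0.079)^2 + (0.42)^2 + (0.406)^2 = 1.347477.
  rho(2) = 0.387926 / 1.347477 = 0.2879.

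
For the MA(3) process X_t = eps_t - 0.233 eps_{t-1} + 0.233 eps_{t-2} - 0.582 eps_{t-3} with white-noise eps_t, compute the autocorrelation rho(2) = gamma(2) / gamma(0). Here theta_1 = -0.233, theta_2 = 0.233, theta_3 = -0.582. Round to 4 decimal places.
\rho(2) = 0.2547

For an MA(q) process with theta_0 = 1, the autocovariance is
  gamma(k) = sigma^2 * sum_{i=0..q-k} theta_i * theta_{i+k},
and rho(k) = gamma(k) / gamma(0). Sigma^2 cancels.
  numerator   = (1)*(0.233) + (-0.233)*(-0.582) = 0.368606.
  denominator = (1)^2 + (-0.233)^2 + (0.233)^2 + (-0.582)^2 = 1.447302.
  rho(2) = 0.368606 / 1.447302 = 0.2547.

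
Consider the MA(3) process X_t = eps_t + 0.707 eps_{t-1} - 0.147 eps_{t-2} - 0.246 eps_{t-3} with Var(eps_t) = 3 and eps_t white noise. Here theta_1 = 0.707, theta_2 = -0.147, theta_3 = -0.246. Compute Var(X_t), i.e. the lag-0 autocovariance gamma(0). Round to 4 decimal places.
\gamma(0) = 4.7459

For an MA(q) process X_t = eps_t + sum_i theta_i eps_{t-i} with
Var(eps_t) = sigma^2, the variance is
  gamma(0) = sigma^2 * (1 + sum_i theta_i^2).
  sum_i theta_i^2 = (0.707)^2 + (-0.147)^2 + (-0.246)^2 = 0.499849 + 0.021609 + 0.060516 = 0.581974.
  gamma(0) = 3 * (1 + 0.581974) = 3 * 1.581974 = 4.745922, which rounds to 4.7459.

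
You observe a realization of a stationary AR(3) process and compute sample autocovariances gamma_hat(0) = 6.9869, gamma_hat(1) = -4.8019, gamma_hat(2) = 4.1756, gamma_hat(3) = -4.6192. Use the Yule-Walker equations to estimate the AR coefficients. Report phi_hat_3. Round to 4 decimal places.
\hat\phi_{3} = -0.3710

The Yule-Walker equations for an AR(p) process read, in matrix form,
  Gamma_p phi = r_p,   with   (Gamma_p)_{ij} = gamma(|i - j|),
                       (r_p)_i = gamma(i),   i,j = 1..p.
Substitute the sample gammas (Toeplitz matrix and right-hand side of size 3):
  Gamma_p = [[6.9869, -4.8019, 4.1756], [-4.8019, 6.9869, -4.8019], [4.1756, -4.8019, 6.9869]]
  r_p     = [-4.8019, 4.1756, -4.6192]
Written out (R1..R3):
  (R1) 6.9869 phi_1 - 4.8019 phi_2 + 4.1756 phi_3 = -4.8019
  (R2) -4.8019 phi_1 + 6.9869 phi_2 - 4.8019 phi_3 = 4.1756
  (R3) 4.1756 phi_1 - 4.8019 phi_2 + 6.9869 phi_3 = -4.6192
Gaussian elimination:
  R2 <- R2 - (-4.8019/6.9869) R1 = R2 - (-0.687272) R1:  3.686689 phi_2 - 1.932127 phi_3 = 0.875389
  R3 <- R3 - (4.1756/6.9869) R1 = R3 - (0.597633) R1:  -1.932127 phi_2 + 4.491425 phi_3 = -1.749427
  R3 <- R3 - (-1.932127/3.686689) R2 = R3 - (-0.524082) R2:  3.478832 phi_3 = -1.290652
Back-substitution:
  phi_hat_3 = -1.290652 / 3.478832 = -0.371002
  phi_hat_2 = (0.875389 - (-1.932127)(-0.371002)) / 3.686689 = 0.043011
  phi_hat_1 = (-4.8019 - (-4.8019)(0.043011) - (4.1756)(-0.371002)) / 6.9869 = -0.435989
So phi_hat = [-0.4360, 0.0430, -0.3710].
Therefore phi_hat_3 = -0.3710.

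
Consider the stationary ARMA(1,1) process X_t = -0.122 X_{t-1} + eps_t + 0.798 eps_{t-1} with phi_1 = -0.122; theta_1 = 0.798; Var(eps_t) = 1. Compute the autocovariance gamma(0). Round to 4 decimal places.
\gamma(0) = 1.4639

Multiply the model equation by X_{t-k} and take expectations. With theta_0 = psi_0 = 1 and psi_j the MA(infinity) weights, this gives
  gamma(k) - sum_i phi_i gamma(k-i) = c_k,
  c_k = sigma^2 * sum_{j=k..q} theta_j psi_{j-k}   (c_k = 0 for k > q),
using gamma(-m) = gamma(m).
psi-weights needed (psi_j = theta_j + sum_i phi_i psi_{j-i}):
  psi_1 = theta_1 + phi_1 = 0.798 + (-0.122) = 0.676
Right-hand sides:
  c_0 = sigma^2 (1 + theta_1 psi_1) = 1 * (1 + (0.798)(0.676)) = 1 * 1.539448 = 1.539448
  c_1 = sigma^2 theta_1 = 1 * (0.798) = 0.798
  c_2 = 0
Equations for k = 0 and k = 1 (AR order 1):
  gamma(0) = phi_1 gamma(1) + c_0
  gamma(1) = phi_1 gamma(0) + c_1
Substituting the second into the first: gamma(0) (1 - phi_1^2) = c_0 + phi_1 c_1, so
  gamma(0) = (c_0 + phi_1 c_1) / (1 - phi_1^2) = (1.539448 + (-0.122)(0.798)) / (1 - (-0.122)^2) = 1.442092 / 0.985116 = 1.46388.
Therefore gamma(0) = 1.4639 (to 4 decimal places).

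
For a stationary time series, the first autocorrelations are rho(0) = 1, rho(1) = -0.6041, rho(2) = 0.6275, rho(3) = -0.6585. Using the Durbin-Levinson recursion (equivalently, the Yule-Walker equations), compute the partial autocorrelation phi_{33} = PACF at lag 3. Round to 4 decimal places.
\phi_{33} = -0.3540

The PACF at lag k is phi_{kk}, the last component of the solution
to the Yule-Walker system G_k phi = r_k where
  (G_k)_{ij} = rho(|i - j|), (r_k)_i = rho(i), i,j = 1..k.
Equivalently, Durbin-Levinson gives phi_{kk} iteratively:
  phi_{11} = rho(1)
  phi_{kk} = [rho(k) - sum_{j=1..k-1} phi_{k-1,j} rho(k-j)]
            / [1 - sum_{j=1..k-1} phi_{k-1,j} rho(j)],
  phi_{k,j} = phi_{k-1,j} - phi_{kk} phi_{k-1,k-j},  j = 1..k-1.
Step k = 1:
  phi_11 = rho(1) = -0.6041.
Step k = 2:
  phi_22 = [rho(2) - phi_11 rho(1)] / [1 - phi_11 rho(1)] = [0.6275 - (-0.6041)(-0.6041)] / [1 - (-0.6041)(-0.6041)]
         = 0.26256319 / 0.63506319 = 0.413444.
  Update: phi_21 = phi_11 - phi_22 phi_11 = -0.6041 - (0.413444)(-0.6041) = -0.354338.
Step k = 3:
  phi_33 = [rho(3) - phi_21 rho(2) - phi_22 rho(1)] / [1 - phi_21 rho(1) - phi_22 rho(2)]
    numerator   = -0.6585 - (-0.354338)(0.6275) - (0.413444)(-0.6041) = -0.18639104
    denominator = 1 - (-0.354338)(-0.6041) - (0.413444)(0.6275) = 0.52650796
  phi_33 = -0.18639104 / 0.52650796 = -0.354.
Therefore phi_{33} = -0.3540.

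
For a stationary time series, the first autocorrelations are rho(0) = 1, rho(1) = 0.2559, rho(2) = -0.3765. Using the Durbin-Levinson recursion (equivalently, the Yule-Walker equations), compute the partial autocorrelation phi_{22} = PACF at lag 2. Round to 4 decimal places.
\phi_{22} = -0.4730

The PACF at lag k is phi_{kk}, the last component of the solution
to the Yule-Walker system G_k phi = r_k where
  (G_k)_{ij} = rho(|i - j|), (r_k)_i = rho(i), i,j = 1..k.
Equivalently, Durbin-Levinson gives phi_{kk} iteratively:
  phi_{11} = rho(1)
  phi_{kk} = [rho(k) - sum_{j=1..k-1} phi_{k-1,j} rho(k-j)]
            / [1 - sum_{j=1..k-1} phi_{k-1,j} rho(j)],
  phi_{k,j} = phi_{k-1,j} - phi_{kk} phi_{k-1,k-j},  j = 1..k-1.
Step k = 1:
  phi_11 = rho(1) = 0.2559.
Step k = 2:
  phi_22 = [rho(2) - phi_11 rho(1)] / [1 - phi_11 rho(1)] = [-0.3765 - (0.2559)(0.2559)] / [1 - (0.2559)(0.2559)]
         = -0.44198481 / 0.93451519 = -0.473.
Therefore phi_{22} = -0.4730.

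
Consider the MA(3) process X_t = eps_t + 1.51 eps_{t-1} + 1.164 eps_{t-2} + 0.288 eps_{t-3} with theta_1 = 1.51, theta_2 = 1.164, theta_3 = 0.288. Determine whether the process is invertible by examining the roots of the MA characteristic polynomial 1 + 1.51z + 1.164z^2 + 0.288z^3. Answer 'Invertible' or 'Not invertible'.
\text{Invertible}

The MA(q) characteristic polynomial is P(z) = 1 + 1.51z + 1.164z^2 + 0.288z^3.
Invertibility requires all roots to lie outside the unit circle, i.e. |z| > 1 for every root.
Degree 3: look for a simple real root z0 first, then factor out (1 - z/z0) and solve the remaining quadratic.
Testing z0 = -2.5: P(-2.5) = 1 + (1.51)(-2.5) + (1.164)(-2.5)^2 + (0.288)(-2.5)^3
  = 1 + (-3.775) + (7.275) + (-4.5) = 0.  So z_0 = -2.5 is a root, |z_0| = 2.5.
Divide out the factor (1 + 0.4 z) = (1 - z/z0) (since 1/z0 = -0.4):
  P(z) = (1 + 0.4 z)(1 + (1.11) z + (0.72) z^2)
  [check: z-coef 1.11 - (-0.4) = 1.51; z^2-coef 0.72 - (-0.4)(1.11) = 1.164; z^3-coef -(-0.4)(0.72) = 0.288.]
Remaining roots from the quadratic factor 1 + (1.11) z + (0.72) z^2:
  Set 1 + (1.11) z + (0.72) z^2 = 0, i.e. a z^2 + b z + c = 0 with a = 0.72, b = 1.11, c = 1.
  Discriminant D = b^2 - 4ac = (1.11)^2 - 4*(0.72)*1 = 1.2321 - (2.88) = -1.6479.
  D < 0, so the roots are the complex-conjugate pair z = (-b +/- i sqrt(-D)) / (2a) = -0.7708 +/- 0.8915i.
  For a conjugate pair |z|^2 = z * conj(z) = (product of roots) = c/a = 1/(0.72) = 1.388889, so |z| = sqrt(1.388889) = 1.1785 for both roots.
Moduli of all roots: 2.5000, 1.1785, 1.1785.
All moduli strictly greater than 1? Yes.
Verdict: Invertible.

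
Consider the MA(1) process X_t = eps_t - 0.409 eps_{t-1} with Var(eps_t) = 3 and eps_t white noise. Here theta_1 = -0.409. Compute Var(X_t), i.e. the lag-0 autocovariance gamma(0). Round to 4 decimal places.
\gamma(0) = 3.5018

For an MA(q) process X_t = eps_t + sum_i theta_i eps_{t-i} with
Var(eps_t) = sigma^2, the variance is
  gamma(0) = sigma^2 * (1 + sum_i theta_i^2).
  sum_i theta_i^2 = (-0.409)^2 = 0.167281.
  gamma(0) = 3 * (1 + 0.167281) = 3 * 1.167281 = 3.501843, which rounds to 3.5018.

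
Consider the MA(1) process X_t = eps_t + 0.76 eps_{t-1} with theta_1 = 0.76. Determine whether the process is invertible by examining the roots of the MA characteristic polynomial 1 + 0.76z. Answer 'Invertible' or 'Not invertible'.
\text{Invertible}

The MA(q) characteristic polynomial is P(z) = 1 + 0.76z.
Invertibility requires all roots to lie outside the unit circle, i.e. |z| > 1 for every root.
This is linear in z: 1 + (0.76) z = 0  =>  z = -1/(0.76) = -1.315789,  |z| = 1.315789.
Moduli of all roots: 1.3158.
All moduli strictly greater than 1? Yes.
Verdict: Invertible.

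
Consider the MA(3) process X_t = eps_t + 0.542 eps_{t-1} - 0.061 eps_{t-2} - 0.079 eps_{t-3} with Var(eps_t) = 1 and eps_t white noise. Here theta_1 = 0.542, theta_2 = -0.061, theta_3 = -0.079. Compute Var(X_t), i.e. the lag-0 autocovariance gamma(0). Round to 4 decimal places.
\gamma(0) = 1.3037

For an MA(q) process X_t = eps_t + sum_i theta_i eps_{t-i} with
Var(eps_t) = sigma^2, the variance is
  gamma(0) = sigma^2 * (1 + sum_i theta_i^2).
  sum_i theta_i^2 = (0.542)^2 + (-0.061)^2 + (-0.079)^2 = 0.293764 + 0.003721 + 0.006241 = 0.303726.
  gamma(0) = 1 * (1 + 0.303726) = 1 * 1.303726 = 1.303726, which rounds to 1.3037.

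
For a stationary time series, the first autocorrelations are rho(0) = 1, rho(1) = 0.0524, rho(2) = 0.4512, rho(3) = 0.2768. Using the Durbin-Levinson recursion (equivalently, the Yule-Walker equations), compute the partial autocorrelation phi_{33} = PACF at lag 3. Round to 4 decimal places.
\phi_{33} = 0.3019

The PACF at lag k is phi_{kk}, the last component of the solution
to the Yule-Walker system G_k phi = r_k where
  (G_k)_{ij} = rho(|i - j|), (r_k)_i = rho(i), i,j = 1..k.
Equivalently, Durbin-Levinson gives phi_{kk} iteratively:
  phi_{11} = rho(1)
  phi_{kk} = [rho(k) - sum_{j=1..k-1} phi_{k-1,j} rho(k-j)]
            / [1 - sum_{j=1..k-1} phi_{k-1,j} rho(j)],
  phi_{k,j} = phi_{k-1,j} - phi_{kk} phi_{k-1,k-j},  j = 1..k-1.
Step k = 1:
  phi_11 = rho(1) = 0.0524.
Step k = 2:
  phi_22 = [rho(2) - phi_11 rho(1)] / [1 - phi_11 rho(1)] = [0.4512 - (0.0524)(0.0524)] / [1 - (0.0524)(0.0524)]
         = 0.44845424 / 0.99725424 = 0.449689.
  Update: phi_21 = phi_11 - phi_22 phi_11 = 0.0524 - (0.449689)(0.0524) = 0.028836.
Step k = 3:
  phi_33 = [rho(3) - phi_21 rho(2) - phi_22 rho(1)] / [1 - phi_21 rho(1) - phi_22 rho(2)]
    numerator   = 0.2768 - (0.028836)(0.4512) - (0.449689)(0.0524) = 0.24022536
    denominator = 1 - (0.028836)(0.0524) - (0.449689)(0.4512) = 0.79558931
  phi_33 = 0.24022536 / 0.79558931 = 0.3019.
Therefore phi_{33} = 0.3019.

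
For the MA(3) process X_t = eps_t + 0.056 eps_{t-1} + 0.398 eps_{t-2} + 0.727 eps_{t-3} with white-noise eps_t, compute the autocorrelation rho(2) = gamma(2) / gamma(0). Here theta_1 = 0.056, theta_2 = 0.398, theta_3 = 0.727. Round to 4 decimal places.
\rho(2) = 0.2596

For an MA(q) process with theta_0 = 1, the autocovariance is
  gamma(k) = sigma^2 * sum_{i=0..q-k} theta_i * theta_{i+k},
and rho(k) = gamma(k) / gamma(0). Sigma^2 cancels.
  numerator   = (1)*(0.398) + (0.056)*(0.727) = 0.438712.
  denominator = (1)^2 + (0.056)^2 + (0.398)^2 + (0.727)^2 = 1.690069.
  rho(2) = 0.438712 / 1.690069 = 0.2596.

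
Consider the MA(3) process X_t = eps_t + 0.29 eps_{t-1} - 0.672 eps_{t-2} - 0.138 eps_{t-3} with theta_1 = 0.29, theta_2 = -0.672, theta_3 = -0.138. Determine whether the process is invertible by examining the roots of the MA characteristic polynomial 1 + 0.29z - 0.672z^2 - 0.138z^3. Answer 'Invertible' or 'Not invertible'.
\text{Invertible}

The MA(q) characteristic polynomial is P(z) = 1 + 0.29z - 0.672z^2 - 0.138z^3.
Invertibility requires all roots to lie outside the unit circle, i.e. |z| > 1 for every root.
Degree 3: look for a simple real root z0 first, then factor out (1 - z/z0) and solve the remaining quadratic.
Testing z0 = -5: P(-5) = 1 + (0.29)(-5) + (-0.672)(-5)^2 + (-0.138)(-5)^3
  = 1 + (-1.45) + (-16.8) + (17.25) = 0.  So z_0 = -5 is a root, |z_0| = 5.
Divide out the factor (1 + 0.2 z) = (1 - z/z0) (since 1/z0 = -0.2):
  P(z) = (1 + 0.2 z)(1 + (0.09) z + (-0.69) z^2)
  [check: z-coef 0.09 - (-0.2) = 0.29; z^2-coef -0.69 - (-0.2)(0.09) = -0.672; z^3-coef -(-0.2)(-0.69) = -0.138.]
Remaining roots from the quadratic factor 1 + (0.09) z + (-0.69) z^2:
  Set 1 + (0.09) z + (-0.69) z^2 = 0, i.e. a z^2 + b z + c = 0 with a = -0.69, b = 0.09, c = 1.
  Discriminant D = b^2 - 4ac = (0.09)^2 - 4*(-0.69)*1 = 0.0081 - (-2.76) = 2.7681.
  D >= 0, so the roots are real: z = (-b +/- sqrt(D)) / (2a) = (-0.09 +/- 1.663761) / (-1.38).
    z_1 = (-0.09 + 1.663761) / (-1.38) = -1.1404,   |z_1| = 1.1404.
    z_2 = (-0.09 - 1.663761) / (-1.38) = 1.2708,   |z_2| = 1.2708.
Moduli of all roots: 5.0000, 1.1404, 1.2708.
All moduli strictly greater than 1? Yes.
Verdict: Invertible.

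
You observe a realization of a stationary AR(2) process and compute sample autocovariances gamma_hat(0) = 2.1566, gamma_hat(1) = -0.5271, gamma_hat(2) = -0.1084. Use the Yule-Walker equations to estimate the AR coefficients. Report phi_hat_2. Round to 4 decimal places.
\hat\phi_{2} = -0.1170

The Yule-Walker equations for an AR(p) process read, in matrix form,
  Gamma_p phi = r_p,   with   (Gamma_p)_{ij} = gamma(|i - j|),
                       (r_p)_i = gamma(i),   i,j = 1..p.
Substitute the sample gammas (Toeplitz matrix and right-hand side of size 2):
  Gamma_p = [[2.1566, -0.5271], [-0.5271, 2.1566]]
  r_p     = [-0.5271, -0.1084]
Written out:
  2.1566 phi_1 - 0.5271 phi_2 = -0.5271
  -0.5271 phi_1 + 2.1566 phi_2 = -0.1084
Solve by Cramer's rule:
  det = gamma(0)^2 - gamma(1)^2 = (2.1566)^2 - (-0.5271)^2 = 4.65092356 - 0.27783441 = 4.37308915
  phi_hat_1 = [gamma(1) gamma(0) - gamma(1) gamma(2)] / det = [(-0.5271)(2.1566) - (-0.5271)(-0.1084)] / 4.37308915 = -1.1938815 / 4.37308915 = -0.273
  phi_hat_2 = [gamma(0) gamma(2) - gamma(1)^2] / det = [(2.1566)(-0.1084) - (-0.5271)^2] / 4.37308915 = -0.51160985 / 4.37308915 = -0.117
So phi_hat = [-0.2730, -0.1170].
Therefore phi_hat_2 = -0.1170.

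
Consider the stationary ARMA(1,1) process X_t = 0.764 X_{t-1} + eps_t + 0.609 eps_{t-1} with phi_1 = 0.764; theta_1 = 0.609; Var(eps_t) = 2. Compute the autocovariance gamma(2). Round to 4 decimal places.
\gamma(2) = 7.3842

Multiply the model equation by X_{t-k} and take expectations. With theta_0 = psi_0 = 1 and psi_j the MA(infinity) weights, this gives
  gamma(k) - sum_i phi_i gamma(k-i) = c_k,
  c_k = sigma^2 * sum_{j=k..q} theta_j psi_{j-k}   (c_k = 0 for k > q),
using gamma(-m) = gamma(m).
psi-weights needed (psi_j = theta_j + sum_i phi_i psi_{j-i}):
  psi_1 = theta_1 + phi_1 = 0.609 + (0.764) = 1.373
Right-hand sides:
  c_0 = sigma^2 (1 + theta_1 psi_1) = 2 * (1 + (0.609)(1.373)) = 2 * 1.836157 = 3.672314
  c_1 = sigma^2 theta_1 = 2 * (0.609) = 1.218
  c_2 = 0
Equations for k = 0 and k = 1 (AR order 1):
  gamma(0) = phi_1 gamma(1) + c_0
  gamma(1) = phi_1 gamma(0) + c_1
Substituting the second into the first: gamma(0) (1 - phi_1^2) = c_0 + phi_1 c_1, so
  gamma(0) = (c_0 + phi_1 c_1) / (1 - phi_1^2) = (3.672314 + (0.764)(1.218)) / (1 - (0.764)^2) = 4.602866 / 0.416304 = 11.056502.
  gamma(1) = phi_1 gamma(0) + c_1 = (0.764)(11.056502) + (1.218) = 9.665168.
For k = 2 (> q): gamma(2) = phi_1 gamma(1) = (0.764)(9.665168) = 7.384188.
Therefore gamma(2) = 7.3842 (to 4 decimal places).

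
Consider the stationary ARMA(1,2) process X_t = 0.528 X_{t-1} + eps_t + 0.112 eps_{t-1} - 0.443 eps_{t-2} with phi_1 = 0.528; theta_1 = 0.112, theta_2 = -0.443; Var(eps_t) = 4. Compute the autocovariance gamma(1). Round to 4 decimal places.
\gamma(1) = 2.3233

Multiply the model equation by X_{t-k} and take expectations. With theta_0 = psi_0 = 1 and psi_j the MA(infinity) weights, this gives
  gamma(k) - sum_i phi_i gamma(k-i) = c_k,
  c_k = sigma^2 * sum_{j=k..q} theta_j psi_{j-k}   (c_k = 0 for k > q),
using gamma(-m) = gamma(m).
psi-weights needed (psi_j = theta_j + sum_i phi_i psi_{j-i}):
  psi_1 = theta_1 + phi_1 = 0.112 + (0.528) = 0.64
  psi_2 = theta_2 + phi_1 psi_1 = -0.443 + (0.528)(0.64) = -0.10508
Right-hand sides:
  c_0 = sigma^2 (1 + theta_1 psi_1 + theta_2 psi_2) = 4 * (1 + (0.112)(0.64) + (-0.443)(-0.10508)) = 4 * 1.11823 = 4.472922
  c_1 = sigma^2 (theta_1 + theta_2 psi_1) = 4 * (0.112 + (-0.443)(0.64)) = -0.68608
  c_2 = sigma^2 theta_2 = 4 * (-0.443) = -1.772
Equations for k = 0 and k = 1 (AR order 1):
  gamma(0) = phi_1 gamma(1) + c_0
  gamma(1) = phi_1 gamma(0) + c_1
Substituting the second into the first: gamma(0) (1 - phi_1^2) = c_0 + phi_1 c_1, so
  gamma(0) = (c_0 + phi_1 c_1) / (1 - phi_1^2) = (4.472922 + (0.528)(-0.68608)) / (1 - (0.528)^2) = 4.110672 / 0.721216 = 5.69964.
  gamma(1) = phi_1 gamma(0) + c_1 = (0.528)(5.69964) + (-0.68608) = 2.32333.
Therefore gamma(1) = 2.3233 (to 4 decimal places).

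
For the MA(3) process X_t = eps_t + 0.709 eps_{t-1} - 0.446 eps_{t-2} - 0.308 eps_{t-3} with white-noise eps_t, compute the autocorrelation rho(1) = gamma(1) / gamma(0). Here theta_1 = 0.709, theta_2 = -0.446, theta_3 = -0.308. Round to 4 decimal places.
\rho(1) = 0.2951

For an MA(q) process with theta_0 = 1, the autocovariance is
  gamma(k) = sigma^2 * sum_{i=0..q-k} theta_i * theta_{i+k},
and rho(k) = gamma(k) / gamma(0). Sigma^2 cancels.
  numerator   = (1)*(0.709) + (0.709)*(-0.446) + (-0.446)*(-0.308) = 0.530154.
  denominator = (1)^2 + (0.709)^2 + (-0.446)^2 + (-0.308)^2 = 1.796461.
  rho(1) = 0.530154 / 1.796461 = 0.2951.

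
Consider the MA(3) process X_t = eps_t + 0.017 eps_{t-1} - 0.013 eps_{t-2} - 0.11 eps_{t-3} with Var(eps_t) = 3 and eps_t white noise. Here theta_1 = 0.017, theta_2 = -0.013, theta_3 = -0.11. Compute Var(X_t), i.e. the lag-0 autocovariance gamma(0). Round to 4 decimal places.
\gamma(0) = 3.0377

For an MA(q) process X_t = eps_t + sum_i theta_i eps_{t-i} with
Var(eps_t) = sigma^2, the variance is
  gamma(0) = sigma^2 * (1 + sum_i theta_i^2).
  sum_i theta_i^2 = (0.017)^2 + (-0.013)^2 + (-0.11)^2 = 0.000289 + 0.000169 + 0.0121 = 0.012558.
  gamma(0) = 3 * (1 + 0.012558) = 3 * 1.012558 = 3.037674, which rounds to 3.0377.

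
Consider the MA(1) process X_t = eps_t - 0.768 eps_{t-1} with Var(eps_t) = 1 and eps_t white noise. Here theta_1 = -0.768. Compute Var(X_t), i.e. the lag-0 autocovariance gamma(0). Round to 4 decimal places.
\gamma(0) = 1.5898

For an MA(q) process X_t = eps_t + sum_i theta_i eps_{t-i} with
Var(eps_t) = sigma^2, the variance is
  gamma(0) = sigma^2 * (1 + sum_i theta_i^2).
  sum_i theta_i^2 = (-0.768)^2 = 0.589824.
  gamma(0) = 1 * (1 + 0.589824) = 1 * 1.589824 = 1.589824, which rounds to 1.5898.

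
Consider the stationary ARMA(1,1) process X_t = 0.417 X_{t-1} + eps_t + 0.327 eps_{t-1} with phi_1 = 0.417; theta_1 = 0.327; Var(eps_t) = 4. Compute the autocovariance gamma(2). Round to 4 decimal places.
\gamma(2) = 1.7070

Multiply the model equation by X_{t-k} and take expectations. With theta_0 = psi_0 = 1 and psi_j the MA(infinity) weights, this gives
  gamma(k) - sum_i phi_i gamma(k-i) = c_k,
  c_k = sigma^2 * sum_{j=k..q} theta_j psi_{j-k}   (c_k = 0 for k > q),
using gamma(-m) = gamma(m).
psi-weights needed (psi_j = theta_j + sum_i phi_i psi_{j-i}):
  psi_1 = theta_1 + phi_1 = 0.327 + (0.417) = 0.744
Right-hand sides:
  c_0 = sigma^2 (1 + theta_1 psi_1) = 4 * (1 + (0.327)(0.744)) = 4 * 1.243288 = 4.973152
  c_1 = sigma^2 theta_1 = 4 * (0.327) = 1.308
  c_2 = 0
Equations for k = 0 and k = 1 (AR order 1):
  gamma(0) = phi_1 gamma(1) + c_0
  gamma(1) = phi_1 gamma(0) + c_1
Substituting the second into the first: gamma(0) (1 - phi_1^2) = c_0 + phi_1 c_1, so
  gamma(0) = (c_0 + phi_1 c_1) / (1 - phi_1^2) = (4.973152 + (0.417)(1.308)) / (1 - (0.417)^2) = 5.518588 / 0.826111 = 6.680202.
  gamma(1) = phi_1 gamma(0) + c_1 = (0.417)(6.680202) + (1.308) = 4.093644.
For k = 2 (> q): gamma(2) = phi_1 gamma(1) = (0.417)(4.093644) = 1.70705.
Therefore gamma(2) = 1.7070 (to 4 decimal places).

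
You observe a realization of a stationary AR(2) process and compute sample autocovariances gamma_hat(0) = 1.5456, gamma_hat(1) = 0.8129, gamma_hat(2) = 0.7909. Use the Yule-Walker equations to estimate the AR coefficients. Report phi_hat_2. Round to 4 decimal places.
\hat\phi_{2} = 0.3250

The Yule-Walker equations for an AR(p) process read, in matrix form,
  Gamma_p phi = r_p,   with   (Gamma_p)_{ij} = gamma(|i - j|),
                       (r_p)_i = gamma(i),   i,j = 1..p.
Substitute the sample gammas (Toeplitz matrix and right-hand side of size 2):
  Gamma_p = [[1.5456, 0.8129], [0.8129, 1.5456]]
  r_p     = [0.8129, 0.7909]
Written out:
  1.5456 phi_1 + 0.8129 phi_2 = 0.8129
  0.8129 phi_1 + 1.5456 phi_2 = 0.7909
Solve by Cramer's rule:
  det = gamma(0)^2 - gamma(1)^2 = (1.5456)^2 - (0.8129)^2 = 2.38887936 - 0.66080641 = 1.72807295
  phi_hat_1 = [gamma(1) gamma(0) - gamma(1) gamma(2)] / det = [(0.8129)(1.5456) - (0.8129)(0.7909)] / 1.72807295 = 0.61349563 / 1.72807295 = 0.355
  phi_hat_2 = [gamma(0) gamma(2) - gamma(1)^2] / det = [(1.5456)(0.7909) - (0.8129)^2] / 1.72807295 = 0.56160863 / 1.72807295 = 0.325
So phi_hat = [0.3550, 0.3250].
Therefore phi_hat_2 = 0.3250.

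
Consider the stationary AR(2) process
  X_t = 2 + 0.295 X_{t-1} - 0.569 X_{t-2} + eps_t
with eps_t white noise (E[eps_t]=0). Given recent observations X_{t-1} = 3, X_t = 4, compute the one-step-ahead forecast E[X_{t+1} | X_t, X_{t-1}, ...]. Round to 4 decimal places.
E[X_{t+1} \mid \mathcal F_t] = 1.4730

For an AR(p) model X_t = c + sum_i phi_i X_{t-i} + eps_t, the
one-step-ahead conditional mean is
  E[X_{t+1} | X_t, ...] = c + sum_i phi_i X_{t+1-i}.
Substitute known values:
  E[X_{t+1} | ...] = 2 + (0.295) * (4) + (-0.569) * (3)
                   = 1.4730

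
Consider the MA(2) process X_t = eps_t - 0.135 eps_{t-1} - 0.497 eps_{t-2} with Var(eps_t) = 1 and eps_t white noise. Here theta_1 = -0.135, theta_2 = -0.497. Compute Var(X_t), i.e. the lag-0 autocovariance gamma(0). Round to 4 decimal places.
\gamma(0) = 1.2652

For an MA(q) process X_t = eps_t + sum_i theta_i eps_{t-i} with
Var(eps_t) = sigma^2, the variance is
  gamma(0) = sigma^2 * (1 + sum_i theta_i^2).
  sum_i theta_i^2 = (-0.135)^2 + (-0.497)^2 = 0.018225 + 0.247009 = 0.265234.
  gamma(0) = 1 * (1 + 0.265234) = 1 * 1.265234 = 1.265234, which rounds to 1.2652.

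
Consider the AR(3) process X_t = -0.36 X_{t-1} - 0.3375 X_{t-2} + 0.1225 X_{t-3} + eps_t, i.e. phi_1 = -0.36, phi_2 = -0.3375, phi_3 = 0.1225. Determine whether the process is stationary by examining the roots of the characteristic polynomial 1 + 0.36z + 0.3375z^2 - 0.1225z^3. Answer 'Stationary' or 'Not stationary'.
\text{Stationary}

The AR(p) characteristic polynomial is P(z) = 1 + 0.36z + 0.3375z^2 - 0.1225z^3.
Stationarity requires all roots to lie outside the unit circle, i.e. |z| > 1 for every root.
Degree 3: look for a simple real root z0 first, then factor out (1 - z/z0) and solve the remaining quadratic.
Testing z0 = 4: P(4) = 1 + (0.36)(4) + (0.3375)(4)^2 + (-0.1225)(4)^3
  = 1 + (1.44) + (5.4) + (-7.84) = 0.  So z_0 = 4 is a root, |z_0| = 4.
Divide out the factor (1 - 0.25 z) = (1 - z/z0) (since 1/z0 = 0.25):
  P(z) = (1 - 0.25 z)(1 + (0.61) z + (0.49) z^2)
  [check: z-coef 0.61 - (0.25) = 0.36; z^2-coef 0.49 - (0.25)(0.61) = 0.3375; z^3-coef -(0.25)(0.49) = -0.1225.]
Remaining roots from the quadratic factor 1 + (0.61) z + (0.49) z^2:
  Set 1 + (0.61) z + (0.49) z^2 = 0, i.e. a z^2 + b z + c = 0 with a = 0.49, b = 0.61, c = 1.
  Discriminant D = b^2 - 4ac = (0.61)^2 - 4*(0.49)*1 = 0.3721 - (1.96) = -1.5879.
  D < 0, so the roots are the complex-conjugate pair z = (-b +/- i sqrt(-D)) / (2a) = -0.6224 +/- 1.2858i.
  For a conjugate pair |z|^2 = z * conj(z) = (product of roots) = c/a = 1/(0.49) = 2.040816, so |z| = sqrt(2.040816) = 1.4286 for both roots.
Moduli of all roots: 4.0000, 1.4286, 1.4286.
All moduli strictly greater than 1? Yes.
Verdict: Stationary.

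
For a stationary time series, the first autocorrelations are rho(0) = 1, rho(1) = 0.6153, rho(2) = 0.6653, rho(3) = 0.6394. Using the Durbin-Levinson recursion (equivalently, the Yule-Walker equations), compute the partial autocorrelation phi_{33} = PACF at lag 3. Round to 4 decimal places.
\phi_{33} = 0.2761

The PACF at lag k is phi_{kk}, the last component of the solution
to the Yule-Walker system G_k phi = r_k where
  (G_k)_{ij} = rho(|i - j|), (r_k)_i = rho(i), i,j = 1..k.
Equivalently, Durbin-Levinson gives phi_{kk} iteratively:
  phi_{11} = rho(1)
  phi_{kk} = [rho(k) - sum_{j=1..k-1} phi_{k-1,j} rho(k-j)]
            / [1 - sum_{j=1..k-1} phi_{k-1,j} rho(j)],
  phi_{k,j} = phi_{k-1,j} - phi_{kk} phi_{k-1,k-j},  j = 1..k-1.
Step k = 1:
  phi_11 = rho(1) = 0.6153.
Step k = 2:
  phi_22 = [rho(2) - phi_11 rho(1)] / [1 - phi_11 rho(1)] = [0.6653 - (0.6153)(0.6153)] / [1 - (0.6153)(0.6153)]
         = 0.28670591 / 0.62140591 = 0.461383.
  Update: phi_21 = phi_11 - phi_22 phi_11 = 0.6153 - (0.461383)(0.6153) = 0.331411.
Step k = 3:
  phi_33 = [rho(3) - phi_21 rho(2) - phi_22 rho(1)] / [1 - phi_21 rho(1) - phi_22 rho(2)]
    numerator   = 0.6394 - (0.331411)(0.6653) - (0.461383)(0.6153) = 0.13502335
    denominator = 1 - (0.331411)(0.6153) - (0.461383)(0.6653) = 0.48912478
  phi_33 = 0.13502335 / 0.48912478 = 0.2761.
Therefore phi_{33} = 0.2761.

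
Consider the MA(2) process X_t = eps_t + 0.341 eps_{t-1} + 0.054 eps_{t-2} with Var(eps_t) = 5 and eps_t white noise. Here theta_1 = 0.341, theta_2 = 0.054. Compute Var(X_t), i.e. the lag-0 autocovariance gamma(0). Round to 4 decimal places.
\gamma(0) = 5.5960

For an MA(q) process X_t = eps_t + sum_i theta_i eps_{t-i} with
Var(eps_t) = sigma^2, the variance is
  gamma(0) = sigma^2 * (1 + sum_i theta_i^2).
  sum_i theta_i^2 = (0.341)^2 + (0.054)^2 = 0.116281 + 0.002916 = 0.119197.
  gamma(0) = 5 * (1 + 0.119197) = 5 * 1.119197 = 5.595985, which rounds to 5.5960.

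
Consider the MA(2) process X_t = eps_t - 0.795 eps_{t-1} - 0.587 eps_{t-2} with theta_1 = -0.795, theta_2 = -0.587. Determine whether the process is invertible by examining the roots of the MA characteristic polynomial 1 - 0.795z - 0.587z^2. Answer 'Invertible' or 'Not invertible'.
\text{Not invertible}

The MA(q) characteristic polynomial is P(z) = 1 - 0.795z - 0.587z^2.
Invertibility requires all roots to lie outside the unit circle, i.e. |z| > 1 for every root.
Set 1 + (-0.795) z + (-0.587) z^2 = 0, i.e. a z^2 + b z + c = 0 with a = -0.587, b = -0.795, c = 1.
Discriminant D = b^2 - 4ac = (-0.795)^2 - 4*(-0.587)*1 = 0.632025 - (-2.348) = 2.980025.
D >= 0, so the roots are real: z = (-b +/- sqrt(D)) / (2a) = (0.795 +/- 1.726275) / (-1.174).
  z_1 = (0.795 + 1.726275) / (-1.174) = -2.1476,   |z_1| = 2.1476.
  z_2 = (0.795 - 1.726275) / (-1.174) = 0.7932,   |z_2| = 0.7932.
Moduli of all roots: 2.1476, 0.7932.
All moduli strictly greater than 1? No.
Verdict: Not invertible.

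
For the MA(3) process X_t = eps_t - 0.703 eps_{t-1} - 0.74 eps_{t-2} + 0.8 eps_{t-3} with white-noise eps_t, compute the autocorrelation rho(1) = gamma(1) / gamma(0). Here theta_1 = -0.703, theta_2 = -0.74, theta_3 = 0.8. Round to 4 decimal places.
\rho(1) = -0.2889

For an MA(q) process with theta_0 = 1, the autocovariance is
  gamma(k) = sigma^2 * sum_{i=0..q-k} theta_i * theta_{i+k},
and rho(k) = gamma(k) / gamma(0). Sigma^2 cancels.
  numerator   = (1)*(-0.703) + (-0.703)*(-0.74) + (-0.74)*(0.8) = -0.77478.
  denominator = (1)^2 + (-0.703)^2 + (-0.74)^2 + (0.8)^2 = 2.681809.
  rho(1) = -0.77478 / 2.681809 = -0.2889.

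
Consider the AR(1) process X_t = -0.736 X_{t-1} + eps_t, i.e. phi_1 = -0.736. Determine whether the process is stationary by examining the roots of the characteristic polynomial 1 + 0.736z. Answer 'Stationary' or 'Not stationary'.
\text{Stationary}

The AR(p) characteristic polynomial is P(z) = 1 + 0.736z.
Stationarity requires all roots to lie outside the unit circle, i.e. |z| > 1 for every root.
This is linear in z: 1 + (0.736) z = 0  =>  z = -1/(0.736) = -1.358696,  |z| = 1.358696.
Moduli of all roots: 1.3587.
All moduli strictly greater than 1? Yes.
Verdict: Stationary.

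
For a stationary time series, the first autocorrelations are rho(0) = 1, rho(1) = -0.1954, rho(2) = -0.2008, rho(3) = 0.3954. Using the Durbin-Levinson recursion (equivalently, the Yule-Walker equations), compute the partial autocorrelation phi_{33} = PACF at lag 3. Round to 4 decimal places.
\phi_{33} = 0.3301

The PACF at lag k is phi_{kk}, the last component of the solution
to the Yule-Walker system G_k phi = r_k where
  (G_k)_{ij} = rho(|i - j|), (r_k)_i = rho(i), i,j = 1..k.
Equivalently, Durbin-Levinson gives phi_{kk} iteratively:
  phi_{11} = rho(1)
  phi_{kk} = [rho(k) - sum_{j=1..k-1} phi_{k-1,j} rho(k-j)]
            / [1 - sum_{j=1..k-1} phi_{k-1,j} rho(j)],
  phi_{k,j} = phi_{k-1,j} - phi_{kk} phi_{k-1,k-j},  j = 1..k-1.
Step k = 1:
  phi_11 = rho(1) = -0.1954.
Step k = 2:
  phi_22 = [rho(2) - phi_11 rho(1)] / [1 - phi_11 rho(1)] = [-0.2008 - (-0.1954)(-0.1954)] / [1 - (-0.1954)(-0.1954)]
         = -0.23898116 / 0.96181884 = -0.248468.
  Update: phi_21 = phi_11 - phi_22 phi_11 = -0.1954 - (-0.248468)(-0.1954) = -0.243951.
Step k = 3:
  phi_33 = [rho(3) - phi_21 rho(2) - phi_22 rho(1)] / [1 - phi_21 rho(1) - phi_22 rho(2)]
    numerator   = 0.3954 - (-0.243951)(-0.2008) - (-0.248468)(-0.1954) = 0.29786407
    denominator = 1 - (-0.243951)(-0.1954) - (-0.248468)(-0.2008) = 0.90243968
  phi_33 = 0.29786407 / 0.90243968 = 0.3301.
Therefore phi_{33} = 0.3301.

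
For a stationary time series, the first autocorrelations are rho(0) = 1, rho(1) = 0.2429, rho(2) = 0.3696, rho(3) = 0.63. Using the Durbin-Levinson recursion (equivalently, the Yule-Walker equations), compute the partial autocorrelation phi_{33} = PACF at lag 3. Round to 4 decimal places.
\phi_{33} = 0.5840

The PACF at lag k is phi_{kk}, the last component of the solution
to the Yule-Walker system G_k phi = r_k where
  (G_k)_{ij} = rho(|i - j|), (r_k)_i = rho(i), i,j = 1..k.
Equivalently, Durbin-Levinson gives phi_{kk} iteratively:
  phi_{11} = rho(1)
  phi_{kk} = [rho(k) - sum_{j=1..k-1} phi_{k-1,j} rho(k-j)]
            / [1 - sum_{j=1..k-1} phi_{k-1,j} rho(j)],
  phi_{k,j} = phi_{k-1,j} - phi_{kk} phi_{k-1,k-j},  j = 1..k-1.
Step k = 1:
  phi_11 = rho(1) = 0.2429.
Step k = 2:
  phi_22 = [rho(2) - phi_11 rho(1)] / [1 - phi_11 rho(1)] = [0.3696 - (0.2429)(0.2429)] / [1 - (0.2429)(0.2429)]
         = 0.31059959 / 0.94099959 = 0.330074.
  Update: phi_21 = phi_11 - phi_22 phi_11 = 0.2429 - (0.330074)(0.2429) = 0.162725.
Step k = 3:
  phi_33 = [rho(3) - phi_21 rho(2) - phi_22 rho(1)] / [1 - phi_21 rho(1) - phi_22 rho(2)]
    numerator   = 0.63 - (0.162725)(0.3696) - (0.330074)(0.2429) = 0.48968184
    denominator = 1 - (0.162725)(0.2429) - (0.330074)(0.3696) = 0.83847871
  phi_33 = 0.48968184 / 0.83847871 = 0.584.
Therefore phi_{33} = 0.5840.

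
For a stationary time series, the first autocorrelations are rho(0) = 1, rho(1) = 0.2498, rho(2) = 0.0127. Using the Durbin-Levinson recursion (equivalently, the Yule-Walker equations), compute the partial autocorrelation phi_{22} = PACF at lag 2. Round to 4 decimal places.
\phi_{22} = -0.0530

The PACF at lag k is phi_{kk}, the last component of the solution
to the Yule-Walker system G_k phi = r_k where
  (G_k)_{ij} = rho(|i - j|), (r_k)_i = rho(i), i,j = 1..k.
Equivalently, Durbin-Levinson gives phi_{kk} iteratively:
  phi_{11} = rho(1)
  phi_{kk} = [rho(k) - sum_{j=1..k-1} phi_{k-1,j} rho(k-j)]
            / [1 - sum_{j=1..k-1} phi_{k-1,j} rho(j)],
  phi_{k,j} = phi_{k-1,j} - phi_{kk} phi_{k-1,k-j},  j = 1..k-1.
Step k = 1:
  phi_11 = rho(1) = 0.2498.
Step k = 2:
  phi_22 = [rho(2) - phi_11 rho(1)] / [1 - phi_11 rho(1)] = [0.0127 - (0.2498)(0.2498)] / [1 - (0.2498)(0.2498)]
         = -0.04970004 / 0.93759996 = -0.053.
Therefore phi_{22} = -0.0530.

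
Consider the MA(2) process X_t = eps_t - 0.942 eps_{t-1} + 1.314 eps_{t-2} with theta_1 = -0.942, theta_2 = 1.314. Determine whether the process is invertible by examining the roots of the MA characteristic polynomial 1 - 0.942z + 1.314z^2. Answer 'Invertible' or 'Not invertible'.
\text{Not invertible}

The MA(q) characteristic polynomial is P(z) = 1 - 0.942z + 1.314z^2.
Invertibility requires all roots to lie outside the unit circle, i.e. |z| > 1 for every root.
Set 1 + (-0.942) z + (1.314) z^2 = 0, i.e. a z^2 + b z + c = 0 with a = 1.314, b = -0.942, c = 1.
Discriminant D = b^2 - 4ac = (-0.942)^2 - 4*(1.314)*1 = 0.887364 - (5.256) = -4.368636.
D < 0, so the roots are the complex-conjugate pair z = (-b +/- i sqrt(-D)) / (2a) = 0.3584 +/- 0.7953i.
For a conjugate pair |z|^2 = z * conj(z) = (product of roots) = c/a = 1/(1.314) = 0.761035, so |z| = sqrt(0.761035) = 0.8724 for both roots.
Moduli of all roots: 0.8724, 0.8724.
All moduli strictly greater than 1? No.
Verdict: Not invertible.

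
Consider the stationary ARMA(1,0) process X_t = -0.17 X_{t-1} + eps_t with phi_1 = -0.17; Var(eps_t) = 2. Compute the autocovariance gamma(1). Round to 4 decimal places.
\gamma(1) = -0.3501

Multiply the model equation by X_{t-k} and take expectations. With theta_0 = psi_0 = 1 and psi_j the MA(infinity) weights, this gives
  gamma(k) - sum_i phi_i gamma(k-i) = c_k,
  c_k = sigma^2 * sum_{j=k..q} theta_j psi_{j-k}   (c_k = 0 for k > q),
using gamma(-m) = gamma(m).
Pure AR (q = 0): c_0 = sigma^2 = 2, c_k = 0 for k >= 1.
Equations for k = 0 and k = 1 (AR order 1):
  gamma(0) = phi_1 gamma(1) + c_0
  gamma(1) = phi_1 gamma(0) + c_1
Substituting the second into the first: gamma(0) (1 - phi_1^2) = c_0 + phi_1 c_1, so
  gamma(0) = c_0 / (1 - phi_1^2) = 2 / (1 - (-0.17)^2) = 2 / 0.9711 = 2.05952.
  gamma(1) = phi_1 gamma(0) = (-0.17)(2.05952) = -0.350118.
Therefore gamma(1) = -0.3501 (to 4 decimal places).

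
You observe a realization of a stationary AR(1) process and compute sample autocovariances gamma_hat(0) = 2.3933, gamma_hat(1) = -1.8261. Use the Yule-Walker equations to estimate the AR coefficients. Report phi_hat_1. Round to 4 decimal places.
\hat\phi_{1} = -0.7630

The Yule-Walker equations for an AR(p) process read, in matrix form,
  Gamma_p phi = r_p,   with   (Gamma_p)_{ij} = gamma(|i - j|),
                       (r_p)_i = gamma(i),   i,j = 1..p.
Substitute the sample gammas (Toeplitz matrix and right-hand side of size 1):
  Gamma_p = [[2.3933]]
  r_p     = [-1.8261]
With p = 1 this is the single equation gamma(0) phi_1 = gamma(1):
  phi_hat_1 = gamma(1) / gamma(0) = -1.8261 / 2.3933 = -0.7630.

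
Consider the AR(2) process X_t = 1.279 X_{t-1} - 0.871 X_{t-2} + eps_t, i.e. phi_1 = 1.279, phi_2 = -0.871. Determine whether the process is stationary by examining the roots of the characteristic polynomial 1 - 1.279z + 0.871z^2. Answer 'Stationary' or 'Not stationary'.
\text{Stationary}

The AR(p) characteristic polynomial is P(z) = 1 - 1.279z + 0.871z^2.
Stationarity requires all roots to lie outside the unit circle, i.e. |z| > 1 for every root.
Set 1 + (-1.279) z + (0.871) z^2 = 0, i.e. a z^2 + b z + c = 0 with a = 0.871, b = -1.279, c = 1.
Discriminant D = b^2 - 4ac = (-1.279)^2 - 4*(0.871)*1 = 1.635841 - (3.484) = -1.848159.
D < 0, so the roots are the complex-conjugate pair z = (-b +/- i sqrt(-D)) / (2a) = 0.7342 +/- 0.7804i.
For a conjugate pair |z|^2 = z * conj(z) = (product of roots) = c/a = 1/(0.871) = 1.148106, so |z| = sqrt(1.148106) = 1.0715 for both roots.
Moduli of all roots: 1.0715, 1.0715.
All moduli strictly greater than 1? Yes.
Verdict: Stationary.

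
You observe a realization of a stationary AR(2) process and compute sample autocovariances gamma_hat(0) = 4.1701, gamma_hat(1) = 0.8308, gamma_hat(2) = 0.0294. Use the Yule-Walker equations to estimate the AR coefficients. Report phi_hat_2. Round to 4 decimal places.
\hat\phi_{2} = -0.0340

The Yule-Walker equations for an AR(p) process read, in matrix form,
  Gamma_p phi = r_p,   with   (Gamma_p)_{ij} = gamma(|i - j|),
                       (r_p)_i = gamma(i),   i,j = 1..p.
Substitute the sample gammas (Toeplitz matrix and right-hand side of size 2):
  Gamma_p = [[4.1701, 0.8308], [0.8308, 4.1701]]
  r_p     = [0.8308, 0.0294]
Written out:
  4.1701 phi_1 + 0.8308 phi_2 = 0.8308
  0.8308 phi_1 + 4.1701 phi_2 = 0.0294
Solve by Cramer's rule:
  det = gamma(0)^2 - gamma(1)^2 = (4.1701)^2 - (0.8308)^2 = 17.38973401 - 0.69022864 = 16.69950537
  phi_hat_1 = [gamma(1) gamma(0) - gamma(1) gamma(2)] / det = [(0.8308)(4.1701) - (0.8308)(0.0294)] / 16.69950537 = 3.44009356 / 16.69950537 = 0.206
  phi_hat_2 = [gamma(0) gamma(2) - gamma(1)^2] / det = [(4.1701)(0.0294) - (0.8308)^2] / 16.69950537 = -0.5676277 / 16.69950537 = -0.034
So phi_hat = [0.2060, -0.0340].
Therefore phi_hat_2 = -0.0340.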